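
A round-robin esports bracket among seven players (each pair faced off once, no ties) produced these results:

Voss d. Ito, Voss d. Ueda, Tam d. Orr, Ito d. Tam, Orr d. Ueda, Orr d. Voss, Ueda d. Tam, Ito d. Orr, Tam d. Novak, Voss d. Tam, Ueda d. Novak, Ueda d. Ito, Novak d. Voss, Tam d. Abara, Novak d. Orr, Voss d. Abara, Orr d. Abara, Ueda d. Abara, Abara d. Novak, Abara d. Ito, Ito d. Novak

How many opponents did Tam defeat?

3

Tam's results: beat Abara, Orr, Novak; lost to Ueda, Ito, Voss.
That is 3 wins.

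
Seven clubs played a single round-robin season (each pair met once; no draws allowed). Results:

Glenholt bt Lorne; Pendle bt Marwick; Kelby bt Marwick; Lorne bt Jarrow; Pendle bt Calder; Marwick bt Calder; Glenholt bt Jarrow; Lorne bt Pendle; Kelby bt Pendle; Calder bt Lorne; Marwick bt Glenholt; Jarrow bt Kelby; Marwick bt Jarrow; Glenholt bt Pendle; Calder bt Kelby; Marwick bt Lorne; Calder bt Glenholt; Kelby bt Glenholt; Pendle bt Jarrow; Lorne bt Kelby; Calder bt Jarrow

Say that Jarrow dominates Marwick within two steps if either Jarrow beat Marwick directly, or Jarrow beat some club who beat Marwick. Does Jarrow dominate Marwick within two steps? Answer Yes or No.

Yes

Jarrow did not beat Marwick directly.
Jarrow beat Kelby. Of those, Kelby beat Marwick.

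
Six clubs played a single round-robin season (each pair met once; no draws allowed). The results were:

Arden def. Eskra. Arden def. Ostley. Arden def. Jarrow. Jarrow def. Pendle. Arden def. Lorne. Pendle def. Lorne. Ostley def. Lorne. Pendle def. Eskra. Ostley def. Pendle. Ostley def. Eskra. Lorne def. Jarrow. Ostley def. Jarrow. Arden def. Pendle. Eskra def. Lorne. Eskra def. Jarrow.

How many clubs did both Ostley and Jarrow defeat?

1

Ostley beat: Lorne, Jarrow, Eskra, Pendle.
Jarrow beat: Pendle.
Both beat: Pendle — 1.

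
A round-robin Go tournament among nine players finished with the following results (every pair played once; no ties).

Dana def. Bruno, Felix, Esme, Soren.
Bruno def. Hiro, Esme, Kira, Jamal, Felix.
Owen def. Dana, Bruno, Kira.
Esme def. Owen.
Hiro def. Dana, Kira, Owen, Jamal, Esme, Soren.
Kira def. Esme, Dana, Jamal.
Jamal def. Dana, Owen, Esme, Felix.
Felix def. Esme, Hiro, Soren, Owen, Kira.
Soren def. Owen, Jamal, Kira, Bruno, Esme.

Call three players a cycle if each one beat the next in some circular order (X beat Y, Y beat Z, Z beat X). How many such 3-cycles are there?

Win totals: Dana 4, Esme 1, Bruno 5, Hiro 6, Owen 3, Soren 5, Felix 5, Kira 3, Jamal 4.
A player with w wins dominates both others in C(w,2) triples; summing gives 6 + 0 + 10 + 15 + 3 + 10 + 10 + 3 + 6 = 63 transitive triples.
Total triples C(9,3) = 84, so cyclic triples = 84 − 63 = 21.

21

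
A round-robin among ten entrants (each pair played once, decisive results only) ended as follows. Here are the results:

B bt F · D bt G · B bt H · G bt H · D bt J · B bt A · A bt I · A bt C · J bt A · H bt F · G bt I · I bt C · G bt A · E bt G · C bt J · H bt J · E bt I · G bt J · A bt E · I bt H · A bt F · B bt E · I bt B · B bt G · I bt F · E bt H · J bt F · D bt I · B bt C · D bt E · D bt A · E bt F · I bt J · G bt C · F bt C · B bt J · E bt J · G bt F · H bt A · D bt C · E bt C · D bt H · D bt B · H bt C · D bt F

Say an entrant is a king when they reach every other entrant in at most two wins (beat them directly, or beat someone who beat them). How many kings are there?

1

A cannot reach D in two steps.
B cannot reach D in two steps.
C cannot reach B, D, E, G, H, I in two steps.
D reaches everyone (king).
E cannot reach D in two steps.
F cannot reach A, B, D, E, G, H, I in two steps.
G cannot reach D in two steps.
H cannot reach B, D, G in two steps.
I cannot reach D in two steps.
J cannot reach B, D, G, H in two steps.
Kings: D — 1.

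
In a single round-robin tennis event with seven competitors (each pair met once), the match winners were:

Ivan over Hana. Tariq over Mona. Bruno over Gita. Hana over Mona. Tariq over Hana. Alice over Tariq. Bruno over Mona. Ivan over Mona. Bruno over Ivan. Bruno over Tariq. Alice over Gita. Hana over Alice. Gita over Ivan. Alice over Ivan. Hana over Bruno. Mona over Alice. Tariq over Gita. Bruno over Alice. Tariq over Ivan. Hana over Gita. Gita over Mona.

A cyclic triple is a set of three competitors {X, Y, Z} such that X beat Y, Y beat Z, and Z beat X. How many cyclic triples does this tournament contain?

8

Win totals: Tariq 4, Gita 2, Bruno 5, Alice 3, Mona 1, Ivan 2, Hana 4.
A competitor with w wins dominates both others in C(w,2) triples; summing gives 6 + 1 + 10 + 3 + 0 + 1 + 6 = 27 transitive triples.
Total triples C(7,3) = 35, so cyclic triples = 35 − 27 = 8.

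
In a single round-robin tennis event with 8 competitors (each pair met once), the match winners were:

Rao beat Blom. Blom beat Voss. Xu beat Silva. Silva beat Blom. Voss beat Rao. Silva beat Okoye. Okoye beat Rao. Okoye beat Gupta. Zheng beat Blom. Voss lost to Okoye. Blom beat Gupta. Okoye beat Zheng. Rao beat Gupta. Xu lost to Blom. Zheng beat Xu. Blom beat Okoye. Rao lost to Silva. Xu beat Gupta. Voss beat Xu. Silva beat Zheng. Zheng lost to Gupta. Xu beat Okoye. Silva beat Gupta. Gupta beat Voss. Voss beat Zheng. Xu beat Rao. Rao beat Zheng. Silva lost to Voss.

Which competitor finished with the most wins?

Silva

Win totals: Gupta 2, Voss 4, Blom 4, Okoye 4, Rao 3, Xu 4, Silva 5, Zheng 2.
Silva leads with 5 wins (next highest: 4).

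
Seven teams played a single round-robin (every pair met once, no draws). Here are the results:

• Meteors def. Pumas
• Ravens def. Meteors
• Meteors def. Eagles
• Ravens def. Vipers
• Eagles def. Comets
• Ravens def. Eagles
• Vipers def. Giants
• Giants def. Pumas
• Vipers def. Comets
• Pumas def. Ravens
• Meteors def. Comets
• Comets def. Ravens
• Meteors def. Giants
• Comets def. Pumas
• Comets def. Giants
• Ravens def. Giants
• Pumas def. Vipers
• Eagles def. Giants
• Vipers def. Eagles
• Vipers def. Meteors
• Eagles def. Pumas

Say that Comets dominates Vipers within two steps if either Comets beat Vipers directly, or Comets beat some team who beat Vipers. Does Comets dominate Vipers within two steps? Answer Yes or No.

Comets did not beat Vipers directly.
Comets beat Giants, Pumas, Ravens. Of those, Pumas beat Vipers.

Yes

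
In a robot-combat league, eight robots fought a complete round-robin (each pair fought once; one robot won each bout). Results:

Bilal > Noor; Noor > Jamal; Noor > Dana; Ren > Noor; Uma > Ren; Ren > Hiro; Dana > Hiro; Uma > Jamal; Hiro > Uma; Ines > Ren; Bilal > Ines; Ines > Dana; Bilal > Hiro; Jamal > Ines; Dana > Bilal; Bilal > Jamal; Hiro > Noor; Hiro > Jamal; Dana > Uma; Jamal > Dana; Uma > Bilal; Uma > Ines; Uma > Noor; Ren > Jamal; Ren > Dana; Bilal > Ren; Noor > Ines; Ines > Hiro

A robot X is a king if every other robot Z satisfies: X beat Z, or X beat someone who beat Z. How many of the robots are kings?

7

Dana reaches everyone (king).
Noor reaches everyone (king).
Jamal cannot reach Noor in two steps.
Ren reaches everyone (king).
Hiro reaches everyone (king).
Ines reaches everyone (king).
Uma reaches everyone (king).
Bilal reaches everyone (king).
Kings: Dana, Noor, Ren, Hiro, Ines, Uma, Bilal — 7.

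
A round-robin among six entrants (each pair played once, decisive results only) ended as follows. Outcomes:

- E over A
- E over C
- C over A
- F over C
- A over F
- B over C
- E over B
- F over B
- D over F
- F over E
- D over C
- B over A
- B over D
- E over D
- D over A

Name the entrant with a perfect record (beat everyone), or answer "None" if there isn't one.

None

Highest win total is E with 4 (out of 5 possible).
E lost to F, so no entrant went undefeated.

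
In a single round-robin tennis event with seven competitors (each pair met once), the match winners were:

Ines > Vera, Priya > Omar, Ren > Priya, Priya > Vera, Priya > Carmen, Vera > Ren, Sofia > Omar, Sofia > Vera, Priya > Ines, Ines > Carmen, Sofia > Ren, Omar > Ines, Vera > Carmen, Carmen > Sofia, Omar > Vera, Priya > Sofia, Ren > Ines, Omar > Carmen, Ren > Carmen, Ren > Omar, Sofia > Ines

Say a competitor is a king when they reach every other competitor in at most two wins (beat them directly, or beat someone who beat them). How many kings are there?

Carmen cannot reach Priya in two steps.
Ren reaches everyone (king).
Vera reaches everyone (king).
Priya reaches everyone (king).
Omar cannot reach Priya in two steps.
Ines cannot reach Priya, Omar in two steps.
Sofia reaches everyone (king).
Kings: Ren, Vera, Priya, Sofia — 4.

4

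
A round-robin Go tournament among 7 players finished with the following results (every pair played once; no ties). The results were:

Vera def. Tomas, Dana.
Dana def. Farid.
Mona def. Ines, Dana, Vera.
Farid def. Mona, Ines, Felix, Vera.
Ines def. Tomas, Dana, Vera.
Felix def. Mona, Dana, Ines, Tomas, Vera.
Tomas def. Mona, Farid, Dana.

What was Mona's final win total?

3

Mona's results: beat Vera, Dana, Ines; lost to Felix, Tomas, Farid.
That is 3 wins.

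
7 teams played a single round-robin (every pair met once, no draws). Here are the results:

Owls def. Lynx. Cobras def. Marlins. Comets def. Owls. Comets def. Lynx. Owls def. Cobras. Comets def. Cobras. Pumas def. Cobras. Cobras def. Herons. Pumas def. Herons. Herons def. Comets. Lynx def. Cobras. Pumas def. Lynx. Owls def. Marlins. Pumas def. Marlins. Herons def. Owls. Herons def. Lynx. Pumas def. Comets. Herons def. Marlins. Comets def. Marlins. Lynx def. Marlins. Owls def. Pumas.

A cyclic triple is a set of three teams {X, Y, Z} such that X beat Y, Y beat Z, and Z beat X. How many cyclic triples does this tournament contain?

Win totals: Pumas 5, Lynx 2, Comets 4, Marlins 0, Owls 4, Cobras 2, Herons 4.
A team with w wins dominates both others in C(w,2) triples; summing gives 10 + 1 + 6 + 0 + 6 + 1 + 6 = 30 transitive triples.
Total triples C(7,3) = 35, so cyclic triples = 35 − 30 = 5.

5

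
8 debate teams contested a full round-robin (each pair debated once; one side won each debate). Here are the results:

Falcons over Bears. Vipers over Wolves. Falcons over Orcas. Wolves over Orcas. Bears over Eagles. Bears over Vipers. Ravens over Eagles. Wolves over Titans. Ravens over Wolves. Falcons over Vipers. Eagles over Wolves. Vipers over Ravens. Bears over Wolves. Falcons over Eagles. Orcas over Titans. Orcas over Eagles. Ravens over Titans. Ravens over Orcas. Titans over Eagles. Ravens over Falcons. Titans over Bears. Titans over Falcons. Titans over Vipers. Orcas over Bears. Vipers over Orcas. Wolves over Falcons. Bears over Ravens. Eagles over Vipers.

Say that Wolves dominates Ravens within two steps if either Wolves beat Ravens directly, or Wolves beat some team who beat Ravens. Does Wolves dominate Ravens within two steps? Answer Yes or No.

No

Wolves did not beat Ravens directly.
Wolves beat Falcons, Orcas, Titans, but each of them lost to Ravens. No two-step path.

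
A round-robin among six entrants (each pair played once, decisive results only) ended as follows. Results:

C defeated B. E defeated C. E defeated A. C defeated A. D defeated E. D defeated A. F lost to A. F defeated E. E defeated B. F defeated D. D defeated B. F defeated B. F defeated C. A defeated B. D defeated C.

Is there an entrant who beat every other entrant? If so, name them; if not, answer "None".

None

Highest win total is F with 4 (out of 5 possible).
F lost to A, so no entrant went undefeated.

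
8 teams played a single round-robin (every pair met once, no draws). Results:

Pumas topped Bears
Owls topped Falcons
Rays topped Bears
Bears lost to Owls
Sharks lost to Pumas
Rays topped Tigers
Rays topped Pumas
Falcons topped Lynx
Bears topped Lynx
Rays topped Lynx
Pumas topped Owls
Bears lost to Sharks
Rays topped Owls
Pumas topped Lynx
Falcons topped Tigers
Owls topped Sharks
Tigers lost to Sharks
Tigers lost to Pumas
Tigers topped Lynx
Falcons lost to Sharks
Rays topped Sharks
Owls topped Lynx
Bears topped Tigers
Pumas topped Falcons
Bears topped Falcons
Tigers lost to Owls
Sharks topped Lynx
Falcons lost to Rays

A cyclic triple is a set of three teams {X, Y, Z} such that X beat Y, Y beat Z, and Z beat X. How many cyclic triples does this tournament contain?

0

Win totals: Tigers 1, Sharks 4, Bears 3, Lynx 0, Owls 5, Falcons 2, Pumas 6, Rays 7.
A team with w wins dominates both others in C(w,2) triples; summing gives 0 + 6 + 3 + 0 + 10 + 1 + 15 + 21 = 56 transitive triples.
Total triples C(8,3) = 56, so cyclic triples = 56 − 56 = 0.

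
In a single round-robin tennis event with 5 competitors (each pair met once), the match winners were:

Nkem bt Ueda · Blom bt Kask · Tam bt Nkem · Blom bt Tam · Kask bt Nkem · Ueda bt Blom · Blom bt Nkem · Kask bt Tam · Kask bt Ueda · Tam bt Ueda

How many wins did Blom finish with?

3

Blom's results: beat Tam, Nkem, Kask; lost to Ueda.
That is 3 wins.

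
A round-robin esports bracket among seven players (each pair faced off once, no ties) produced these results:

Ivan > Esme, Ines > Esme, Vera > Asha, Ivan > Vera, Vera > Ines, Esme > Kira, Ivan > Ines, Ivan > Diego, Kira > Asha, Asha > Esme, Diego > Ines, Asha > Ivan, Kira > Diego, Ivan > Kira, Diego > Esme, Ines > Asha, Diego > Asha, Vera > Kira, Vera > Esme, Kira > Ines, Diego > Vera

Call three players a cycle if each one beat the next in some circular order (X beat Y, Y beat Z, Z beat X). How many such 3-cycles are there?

Win totals: Esme 1, Kira 3, Asha 2, Vera 4, Diego 4, Ivan 5, Ines 2.
A player with w wins dominates both others in C(w,2) triples; summing gives 0 + 3 + 1 + 6 + 6 + 10 + 1 = 27 transitive triples.
Total triples C(7,3) = 35, so cyclic triples = 35 − 27 = 8.

8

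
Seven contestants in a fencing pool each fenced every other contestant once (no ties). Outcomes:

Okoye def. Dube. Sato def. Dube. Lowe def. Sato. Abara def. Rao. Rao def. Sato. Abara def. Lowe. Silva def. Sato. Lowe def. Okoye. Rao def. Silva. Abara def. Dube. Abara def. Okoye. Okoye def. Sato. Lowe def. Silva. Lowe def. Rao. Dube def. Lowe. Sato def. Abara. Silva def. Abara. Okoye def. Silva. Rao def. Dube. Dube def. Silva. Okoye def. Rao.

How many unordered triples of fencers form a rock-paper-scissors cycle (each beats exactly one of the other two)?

11

Win totals: Rao 3, Lowe 4, Sato 2, Dube 2, Abara 4, Okoye 4, Silva 2.
A fencer with w wins dominates both others in C(w,2) triples; summing gives 3 + 6 + 1 + 1 + 6 + 6 + 1 = 24 transitive triples.
Total triples C(7,3) = 35, so cyclic triples = 35 − 24 = 11.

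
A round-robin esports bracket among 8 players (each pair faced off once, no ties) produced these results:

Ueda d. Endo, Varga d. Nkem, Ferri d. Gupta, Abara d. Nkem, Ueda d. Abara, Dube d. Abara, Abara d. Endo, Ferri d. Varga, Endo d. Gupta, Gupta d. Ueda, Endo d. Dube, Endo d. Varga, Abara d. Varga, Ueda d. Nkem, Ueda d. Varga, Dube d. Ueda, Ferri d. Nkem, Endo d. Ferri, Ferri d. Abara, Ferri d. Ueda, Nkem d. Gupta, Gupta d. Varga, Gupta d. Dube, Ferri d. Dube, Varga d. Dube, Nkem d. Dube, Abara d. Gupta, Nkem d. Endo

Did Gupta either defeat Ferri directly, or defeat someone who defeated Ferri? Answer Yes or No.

No

Gupta did not beat Ferri directly.
Gupta beat Ueda, Varga, Dube, but each of them lost to Ferri. No two-step path.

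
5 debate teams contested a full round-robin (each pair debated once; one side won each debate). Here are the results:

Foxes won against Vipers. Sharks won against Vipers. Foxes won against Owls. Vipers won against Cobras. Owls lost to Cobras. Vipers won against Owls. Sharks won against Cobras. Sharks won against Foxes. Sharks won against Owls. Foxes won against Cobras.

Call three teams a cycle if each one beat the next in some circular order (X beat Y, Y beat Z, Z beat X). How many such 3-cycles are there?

0

Of the C(5,3) = 10 triples, the cyclic ones are: none.
That is 0.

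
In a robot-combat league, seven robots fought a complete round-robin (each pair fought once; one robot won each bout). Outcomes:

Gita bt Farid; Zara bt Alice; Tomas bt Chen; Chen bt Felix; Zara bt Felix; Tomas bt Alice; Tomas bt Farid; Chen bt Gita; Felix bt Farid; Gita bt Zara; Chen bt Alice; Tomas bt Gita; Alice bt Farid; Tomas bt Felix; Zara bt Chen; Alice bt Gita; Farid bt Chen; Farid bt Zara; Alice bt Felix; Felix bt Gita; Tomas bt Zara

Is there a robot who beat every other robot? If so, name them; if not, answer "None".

Tomas

Tomas has 6 wins out of 6 opponents — a perfect record.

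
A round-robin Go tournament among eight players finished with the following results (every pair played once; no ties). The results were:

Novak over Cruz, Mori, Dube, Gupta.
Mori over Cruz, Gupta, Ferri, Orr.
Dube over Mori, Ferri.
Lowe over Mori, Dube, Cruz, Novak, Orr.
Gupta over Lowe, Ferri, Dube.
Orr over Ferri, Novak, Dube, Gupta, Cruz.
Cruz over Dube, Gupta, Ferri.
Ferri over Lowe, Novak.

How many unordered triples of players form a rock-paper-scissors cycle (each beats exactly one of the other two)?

16

Win totals: Cruz 3, Mori 4, Lowe 5, Gupta 3, Dube 2, Novak 4, Orr 5, Ferri 2.
A player with w wins dominates both others in C(w,2) triples; summing gives 3 + 6 + 10 + 3 + 1 + 6 + 10 + 1 = 40 transitive triples.
Total triples C(8,3) = 56, so cyclic triples = 56 − 40 = 16.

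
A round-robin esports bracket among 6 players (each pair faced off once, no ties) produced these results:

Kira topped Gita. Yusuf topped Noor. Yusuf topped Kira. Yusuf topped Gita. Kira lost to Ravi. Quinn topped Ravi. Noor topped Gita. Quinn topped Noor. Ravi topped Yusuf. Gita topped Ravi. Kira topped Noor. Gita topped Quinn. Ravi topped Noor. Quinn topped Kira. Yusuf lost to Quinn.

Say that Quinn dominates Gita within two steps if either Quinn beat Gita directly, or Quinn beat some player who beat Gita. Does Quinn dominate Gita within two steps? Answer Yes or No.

Yes

Quinn did not beat Gita directly.
Quinn beat Ravi, Yusuf, Noor, Kira. Of those, Yusuf beat Gita.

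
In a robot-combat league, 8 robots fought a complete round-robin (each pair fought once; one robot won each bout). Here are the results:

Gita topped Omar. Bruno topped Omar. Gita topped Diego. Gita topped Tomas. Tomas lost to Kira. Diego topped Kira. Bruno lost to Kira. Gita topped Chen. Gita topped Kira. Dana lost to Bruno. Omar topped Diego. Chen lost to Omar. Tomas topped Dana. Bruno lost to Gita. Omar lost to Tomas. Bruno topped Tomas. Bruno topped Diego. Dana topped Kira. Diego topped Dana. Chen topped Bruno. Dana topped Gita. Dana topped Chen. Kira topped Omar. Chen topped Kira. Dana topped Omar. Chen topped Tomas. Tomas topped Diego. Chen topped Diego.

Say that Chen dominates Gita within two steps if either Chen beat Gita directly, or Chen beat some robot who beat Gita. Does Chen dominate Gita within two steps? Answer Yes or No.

No

Chen did not beat Gita directly.
Chen beat Diego, Bruno, Kira, Tomas, but each of them lost to Gita. No two-step path.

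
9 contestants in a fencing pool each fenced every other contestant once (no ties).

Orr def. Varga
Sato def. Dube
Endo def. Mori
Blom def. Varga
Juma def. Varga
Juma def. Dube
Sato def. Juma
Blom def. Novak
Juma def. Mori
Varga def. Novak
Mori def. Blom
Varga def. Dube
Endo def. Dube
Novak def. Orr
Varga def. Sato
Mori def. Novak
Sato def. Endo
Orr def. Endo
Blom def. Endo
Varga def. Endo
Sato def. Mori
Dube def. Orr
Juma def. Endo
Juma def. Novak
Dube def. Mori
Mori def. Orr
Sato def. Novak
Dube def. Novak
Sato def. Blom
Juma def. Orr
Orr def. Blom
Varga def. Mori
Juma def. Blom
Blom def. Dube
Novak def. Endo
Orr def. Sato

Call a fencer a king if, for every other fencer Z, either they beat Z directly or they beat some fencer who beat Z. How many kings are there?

Dube cannot reach Juma in two steps.
Blom cannot reach Juma in two steps.
Juma reaches everyone (king).
Sato reaches everyone (king).
Mori cannot reach Juma in two steps.
Endo cannot reach Juma, Sato, Varga in two steps.
Varga reaches everyone (king).
Orr reaches everyone (king).
Novak cannot reach Juma in two steps.
Kings: Juma, Sato, Varga, Orr — 4.

4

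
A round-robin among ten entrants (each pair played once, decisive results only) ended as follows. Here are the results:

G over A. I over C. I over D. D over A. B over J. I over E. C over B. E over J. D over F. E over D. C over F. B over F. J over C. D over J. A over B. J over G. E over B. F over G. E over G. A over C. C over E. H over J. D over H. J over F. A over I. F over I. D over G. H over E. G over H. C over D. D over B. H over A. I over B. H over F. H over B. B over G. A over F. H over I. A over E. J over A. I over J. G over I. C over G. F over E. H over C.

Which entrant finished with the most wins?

Win totals: A 5, B 3, C 5, D 6, E 4, F 3, G 3, H 7, I 5, J 4.
H leads with 7 wins (next highest: 6).

H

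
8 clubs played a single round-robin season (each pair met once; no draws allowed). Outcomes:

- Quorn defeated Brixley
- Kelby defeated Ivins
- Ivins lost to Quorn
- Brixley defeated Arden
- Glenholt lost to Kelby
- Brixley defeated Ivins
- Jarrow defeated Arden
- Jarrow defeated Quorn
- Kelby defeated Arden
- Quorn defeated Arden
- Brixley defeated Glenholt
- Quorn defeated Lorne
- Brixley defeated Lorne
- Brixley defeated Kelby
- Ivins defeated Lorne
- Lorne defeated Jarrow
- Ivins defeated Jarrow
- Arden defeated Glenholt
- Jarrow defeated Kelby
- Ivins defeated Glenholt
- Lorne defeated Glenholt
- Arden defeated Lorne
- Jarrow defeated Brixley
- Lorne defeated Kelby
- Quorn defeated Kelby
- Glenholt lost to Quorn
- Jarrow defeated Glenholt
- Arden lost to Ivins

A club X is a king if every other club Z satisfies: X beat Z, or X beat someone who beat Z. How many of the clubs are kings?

4

Glenholt cannot reach Arden, Quorn, Brixley, Kelby, Lorne, Jarrow, Ivins in two steps.
Arden cannot reach Quorn, Brixley, Ivins in two steps.
Quorn reaches everyone (king).
Brixley cannot reach Quorn in two steps.
Kelby cannot reach Quorn, Brixley in two steps.
Lorne reaches everyone (king).
Jarrow reaches everyone (king).
Ivins reaches everyone (king).
Kings: Quorn, Lorne, Jarrow, Ivins — 4.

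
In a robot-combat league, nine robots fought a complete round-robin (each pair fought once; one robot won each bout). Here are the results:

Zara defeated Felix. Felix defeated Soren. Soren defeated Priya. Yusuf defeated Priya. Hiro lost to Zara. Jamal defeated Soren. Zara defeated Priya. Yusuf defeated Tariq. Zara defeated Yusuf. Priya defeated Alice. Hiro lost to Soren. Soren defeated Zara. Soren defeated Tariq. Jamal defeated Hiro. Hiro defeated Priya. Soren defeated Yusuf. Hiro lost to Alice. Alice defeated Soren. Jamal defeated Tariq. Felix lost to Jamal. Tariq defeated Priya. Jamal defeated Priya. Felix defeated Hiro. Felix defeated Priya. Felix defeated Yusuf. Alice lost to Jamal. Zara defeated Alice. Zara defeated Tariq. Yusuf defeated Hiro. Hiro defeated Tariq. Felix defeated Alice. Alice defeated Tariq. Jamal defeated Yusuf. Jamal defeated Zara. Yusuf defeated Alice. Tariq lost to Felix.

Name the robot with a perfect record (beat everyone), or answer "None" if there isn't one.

Jamal

Jamal has 8 wins out of 8 opponents — a perfect record.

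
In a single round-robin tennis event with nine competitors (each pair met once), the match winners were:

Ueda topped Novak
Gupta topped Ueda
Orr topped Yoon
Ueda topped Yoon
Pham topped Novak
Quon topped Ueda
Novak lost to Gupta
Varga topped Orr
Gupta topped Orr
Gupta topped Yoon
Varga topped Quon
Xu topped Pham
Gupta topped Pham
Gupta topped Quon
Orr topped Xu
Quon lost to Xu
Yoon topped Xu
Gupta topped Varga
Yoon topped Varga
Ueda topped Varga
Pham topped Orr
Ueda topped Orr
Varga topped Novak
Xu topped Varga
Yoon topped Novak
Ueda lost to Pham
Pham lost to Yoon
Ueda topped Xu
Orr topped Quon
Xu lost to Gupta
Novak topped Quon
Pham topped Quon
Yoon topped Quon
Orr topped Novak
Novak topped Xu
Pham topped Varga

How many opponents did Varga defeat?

3

Varga's results: beat Novak, Quon, Orr; lost to Ueda, Xu, Pham, Yoon, Gupta.
That is 3 wins.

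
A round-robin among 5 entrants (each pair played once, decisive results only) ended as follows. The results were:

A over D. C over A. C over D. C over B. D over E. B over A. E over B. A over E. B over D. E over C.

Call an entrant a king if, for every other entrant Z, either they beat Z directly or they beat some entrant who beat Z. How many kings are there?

A reaches everyone (king).
B cannot reach C in two steps.
C reaches everyone (king).
D cannot reach A in two steps.
E reaches everyone (king).
Kings: A, C, E — 3.

3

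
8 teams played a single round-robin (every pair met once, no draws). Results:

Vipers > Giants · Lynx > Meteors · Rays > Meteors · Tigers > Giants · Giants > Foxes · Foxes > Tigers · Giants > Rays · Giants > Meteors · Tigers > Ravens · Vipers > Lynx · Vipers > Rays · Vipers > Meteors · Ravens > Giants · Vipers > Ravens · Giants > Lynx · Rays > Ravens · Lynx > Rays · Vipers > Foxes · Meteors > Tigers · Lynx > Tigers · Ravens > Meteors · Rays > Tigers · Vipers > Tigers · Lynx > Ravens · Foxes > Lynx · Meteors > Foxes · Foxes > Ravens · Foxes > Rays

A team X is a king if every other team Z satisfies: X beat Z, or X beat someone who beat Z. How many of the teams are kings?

Lynx cannot reach Vipers in two steps.
Foxes cannot reach Vipers in two steps.
Meteors cannot reach Vipers in two steps.
Tigers cannot reach Vipers in two steps.
Ravens cannot reach Vipers in two steps.
Rays cannot reach Lynx, Vipers in two steps.
Giants cannot reach Vipers in two steps.
Vipers reaches everyone (king).
Kings: Vipers — 1.

1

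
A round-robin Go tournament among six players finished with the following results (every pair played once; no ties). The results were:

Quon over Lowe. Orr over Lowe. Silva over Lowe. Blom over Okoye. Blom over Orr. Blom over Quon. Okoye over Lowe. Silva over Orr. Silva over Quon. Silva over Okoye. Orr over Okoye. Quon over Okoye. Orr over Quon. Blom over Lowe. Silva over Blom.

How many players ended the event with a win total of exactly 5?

1

Win totals: Quon 2, Lowe 0, Blom 4, Orr 3, Silva 5, Okoye 1.
Exactly 5: Silva — 1 player.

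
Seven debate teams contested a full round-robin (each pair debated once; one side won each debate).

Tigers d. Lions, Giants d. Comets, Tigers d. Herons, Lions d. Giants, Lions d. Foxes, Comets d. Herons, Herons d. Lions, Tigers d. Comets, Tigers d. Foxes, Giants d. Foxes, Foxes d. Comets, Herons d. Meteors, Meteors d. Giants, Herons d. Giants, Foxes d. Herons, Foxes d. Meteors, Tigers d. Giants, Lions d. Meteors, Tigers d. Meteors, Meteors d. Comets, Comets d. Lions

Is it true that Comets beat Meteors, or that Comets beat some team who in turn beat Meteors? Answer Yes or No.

Comets did not beat Meteors directly.
Comets beat Herons, Lions. Of those, Herons beat Meteors.

Yes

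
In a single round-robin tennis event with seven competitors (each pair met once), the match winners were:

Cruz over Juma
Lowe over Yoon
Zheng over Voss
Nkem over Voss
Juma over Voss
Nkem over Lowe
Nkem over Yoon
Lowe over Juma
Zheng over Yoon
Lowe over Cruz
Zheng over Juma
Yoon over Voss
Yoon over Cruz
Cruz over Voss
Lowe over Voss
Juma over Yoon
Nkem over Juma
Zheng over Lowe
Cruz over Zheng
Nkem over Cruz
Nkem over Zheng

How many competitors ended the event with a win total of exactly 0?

Win totals: Zheng 4, Lowe 4, Juma 2, Nkem 6, Cruz 3, Yoon 2, Voss 0.
Exactly 0: Voss — 1 competitor.

1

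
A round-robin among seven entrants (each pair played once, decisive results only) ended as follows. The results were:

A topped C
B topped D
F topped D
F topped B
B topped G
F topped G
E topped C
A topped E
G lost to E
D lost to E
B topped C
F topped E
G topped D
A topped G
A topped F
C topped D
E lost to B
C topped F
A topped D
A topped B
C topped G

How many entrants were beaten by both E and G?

E beat: C, D, G.
G beat: D.
Both beat: D — 1.

1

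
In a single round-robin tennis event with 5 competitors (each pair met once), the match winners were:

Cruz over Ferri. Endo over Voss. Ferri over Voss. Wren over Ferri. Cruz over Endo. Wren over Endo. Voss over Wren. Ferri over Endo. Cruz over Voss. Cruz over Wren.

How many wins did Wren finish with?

Wren's results: beat Ferri, Endo; lost to Cruz, Voss.
That is 2 wins.

2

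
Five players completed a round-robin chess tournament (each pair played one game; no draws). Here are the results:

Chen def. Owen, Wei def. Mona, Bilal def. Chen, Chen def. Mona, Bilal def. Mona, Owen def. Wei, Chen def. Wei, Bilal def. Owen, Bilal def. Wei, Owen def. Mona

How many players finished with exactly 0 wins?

1

Win totals: Bilal 4, Mona 0, Chen 3, Owen 2, Wei 1.
Exactly 0: Mona — 1 player.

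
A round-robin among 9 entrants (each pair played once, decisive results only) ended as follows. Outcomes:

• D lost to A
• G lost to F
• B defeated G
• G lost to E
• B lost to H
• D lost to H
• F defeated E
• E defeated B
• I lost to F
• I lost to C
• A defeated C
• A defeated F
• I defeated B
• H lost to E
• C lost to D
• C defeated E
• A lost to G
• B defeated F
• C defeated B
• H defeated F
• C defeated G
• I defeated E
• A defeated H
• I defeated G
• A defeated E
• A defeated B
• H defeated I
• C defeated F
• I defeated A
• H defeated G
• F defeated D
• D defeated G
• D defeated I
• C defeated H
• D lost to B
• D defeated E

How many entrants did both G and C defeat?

G beat: A.
C beat: B, E, F, G, H, I.
No one was beaten by both.

0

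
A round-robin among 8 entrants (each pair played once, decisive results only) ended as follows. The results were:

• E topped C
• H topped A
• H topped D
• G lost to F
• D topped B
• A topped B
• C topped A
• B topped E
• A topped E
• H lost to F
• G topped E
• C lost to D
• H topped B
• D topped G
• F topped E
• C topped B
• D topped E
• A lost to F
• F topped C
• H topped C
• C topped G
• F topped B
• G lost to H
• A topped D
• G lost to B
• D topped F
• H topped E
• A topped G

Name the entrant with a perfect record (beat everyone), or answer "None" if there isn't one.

None

Highest win total is H with 6 (out of 7 possible).
H lost to F, so no entrant went undefeated.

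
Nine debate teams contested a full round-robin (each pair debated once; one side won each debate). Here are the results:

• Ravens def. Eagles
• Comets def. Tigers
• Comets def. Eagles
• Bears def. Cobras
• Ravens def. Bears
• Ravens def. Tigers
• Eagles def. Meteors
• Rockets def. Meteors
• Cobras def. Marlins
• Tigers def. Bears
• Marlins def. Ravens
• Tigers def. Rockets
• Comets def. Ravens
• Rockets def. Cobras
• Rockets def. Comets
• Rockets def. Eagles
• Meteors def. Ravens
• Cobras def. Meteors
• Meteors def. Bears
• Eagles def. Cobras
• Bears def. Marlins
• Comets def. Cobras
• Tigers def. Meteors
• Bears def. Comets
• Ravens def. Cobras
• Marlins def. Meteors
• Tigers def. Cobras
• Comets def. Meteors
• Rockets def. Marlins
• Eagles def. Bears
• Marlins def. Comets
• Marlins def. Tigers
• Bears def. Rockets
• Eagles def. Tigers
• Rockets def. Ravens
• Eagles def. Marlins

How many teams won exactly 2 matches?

Win totals: Marlins 4, Cobras 2, Meteors 2, Bears 4, Ravens 4, Eagles 5, Rockets 6, Comets 5, Tigers 4.
Exactly 2: Cobras, Meteors — 2 teams.

2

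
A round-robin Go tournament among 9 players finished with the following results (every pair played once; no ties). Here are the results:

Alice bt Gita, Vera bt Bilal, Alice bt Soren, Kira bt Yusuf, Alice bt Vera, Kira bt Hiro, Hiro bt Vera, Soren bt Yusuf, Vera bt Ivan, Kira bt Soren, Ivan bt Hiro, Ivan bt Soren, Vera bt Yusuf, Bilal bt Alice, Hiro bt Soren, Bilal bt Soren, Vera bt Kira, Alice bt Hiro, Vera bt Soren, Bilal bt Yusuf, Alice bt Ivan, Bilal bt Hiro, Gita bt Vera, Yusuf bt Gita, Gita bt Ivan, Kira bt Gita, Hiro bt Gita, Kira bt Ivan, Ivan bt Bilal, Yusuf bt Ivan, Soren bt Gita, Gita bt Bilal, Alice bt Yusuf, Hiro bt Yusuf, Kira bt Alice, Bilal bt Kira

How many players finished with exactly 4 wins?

Win totals: Ivan 3, Hiro 4, Bilal 5, Kira 6, Gita 3, Vera 5, Soren 2, Alice 6, Yusuf 2.
Exactly 4: Hiro — 1 player.

1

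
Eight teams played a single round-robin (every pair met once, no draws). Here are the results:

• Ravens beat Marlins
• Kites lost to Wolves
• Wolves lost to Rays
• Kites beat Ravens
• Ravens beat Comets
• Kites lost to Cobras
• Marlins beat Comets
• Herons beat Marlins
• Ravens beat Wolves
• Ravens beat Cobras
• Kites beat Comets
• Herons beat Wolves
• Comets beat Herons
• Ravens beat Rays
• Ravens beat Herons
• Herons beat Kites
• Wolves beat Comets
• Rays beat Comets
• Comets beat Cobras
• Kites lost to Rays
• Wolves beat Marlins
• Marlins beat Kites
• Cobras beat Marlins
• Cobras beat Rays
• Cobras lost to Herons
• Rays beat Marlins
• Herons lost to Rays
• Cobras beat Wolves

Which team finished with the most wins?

Ravens

Win totals: Rays 5, Herons 4, Marlins 2, Cobras 4, Ravens 6, Wolves 3, Comets 2, Kites 2.
Ravens leads with 6 wins (next highest: 5).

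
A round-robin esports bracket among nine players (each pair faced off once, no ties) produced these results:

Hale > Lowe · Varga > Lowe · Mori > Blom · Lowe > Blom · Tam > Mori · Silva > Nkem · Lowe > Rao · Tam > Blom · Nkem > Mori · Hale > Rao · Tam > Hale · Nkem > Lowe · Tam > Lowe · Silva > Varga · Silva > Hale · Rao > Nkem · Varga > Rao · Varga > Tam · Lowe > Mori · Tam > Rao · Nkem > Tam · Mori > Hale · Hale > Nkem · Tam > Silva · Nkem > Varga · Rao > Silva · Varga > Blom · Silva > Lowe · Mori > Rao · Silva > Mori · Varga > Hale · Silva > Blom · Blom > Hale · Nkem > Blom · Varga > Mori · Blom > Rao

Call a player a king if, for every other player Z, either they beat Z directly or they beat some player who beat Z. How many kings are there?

Varga reaches everyone (king).
Mori cannot reach Varga, Tam in two steps.
Nkem reaches everyone (king).
Rao reaches everyone (king).
Tam reaches everyone (king).
Blom cannot reach Varga, Mori, Tam in two steps.
Silva reaches everyone (king).
Hale reaches everyone (king).
Lowe cannot reach Varga, Tam in two steps.
Kings: Varga, Nkem, Rao, Tam, Silva, Hale — 6.

6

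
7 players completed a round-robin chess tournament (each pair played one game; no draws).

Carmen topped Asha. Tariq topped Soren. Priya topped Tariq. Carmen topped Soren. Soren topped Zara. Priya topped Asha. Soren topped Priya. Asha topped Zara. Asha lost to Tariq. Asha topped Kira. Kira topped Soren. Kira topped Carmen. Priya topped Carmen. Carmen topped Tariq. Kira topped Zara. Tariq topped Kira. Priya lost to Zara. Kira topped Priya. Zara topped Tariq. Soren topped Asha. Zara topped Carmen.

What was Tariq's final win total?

3

Tariq's results: beat Asha, Soren, Kira; lost to Priya, Carmen, Zara.
That is 3 wins.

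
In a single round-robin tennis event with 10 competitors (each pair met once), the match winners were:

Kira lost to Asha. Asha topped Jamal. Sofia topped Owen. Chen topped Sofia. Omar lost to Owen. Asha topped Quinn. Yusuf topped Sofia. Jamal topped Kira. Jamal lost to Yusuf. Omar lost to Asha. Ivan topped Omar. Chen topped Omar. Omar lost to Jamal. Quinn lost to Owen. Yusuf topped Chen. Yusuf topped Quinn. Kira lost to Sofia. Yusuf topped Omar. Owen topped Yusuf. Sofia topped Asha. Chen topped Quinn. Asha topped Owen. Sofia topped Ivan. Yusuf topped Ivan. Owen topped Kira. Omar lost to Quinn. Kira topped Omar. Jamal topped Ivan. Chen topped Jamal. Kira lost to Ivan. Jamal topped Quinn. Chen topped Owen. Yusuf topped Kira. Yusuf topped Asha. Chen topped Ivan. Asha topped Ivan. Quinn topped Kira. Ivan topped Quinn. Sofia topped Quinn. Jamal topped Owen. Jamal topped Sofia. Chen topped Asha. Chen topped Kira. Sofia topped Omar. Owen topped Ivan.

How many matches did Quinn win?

2

Quinn's results: beat Omar, Kira; lost to Yusuf, Ivan, Jamal, Asha, Sofia, Chen, Owen.
That is 2 wins.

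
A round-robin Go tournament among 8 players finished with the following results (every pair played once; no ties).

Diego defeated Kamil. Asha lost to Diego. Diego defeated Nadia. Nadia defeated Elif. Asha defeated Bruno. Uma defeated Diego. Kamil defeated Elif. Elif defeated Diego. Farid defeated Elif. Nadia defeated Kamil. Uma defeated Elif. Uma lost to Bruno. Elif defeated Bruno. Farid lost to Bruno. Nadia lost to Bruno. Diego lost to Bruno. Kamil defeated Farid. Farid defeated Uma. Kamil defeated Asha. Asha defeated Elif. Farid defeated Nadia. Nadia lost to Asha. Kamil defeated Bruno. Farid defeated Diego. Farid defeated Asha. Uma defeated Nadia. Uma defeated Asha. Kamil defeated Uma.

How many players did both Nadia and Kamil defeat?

1

Nadia beat: Elif, Kamil.
Kamil beat: Uma, Farid, Elif, Asha, Bruno.
Both beat: Elif — 1.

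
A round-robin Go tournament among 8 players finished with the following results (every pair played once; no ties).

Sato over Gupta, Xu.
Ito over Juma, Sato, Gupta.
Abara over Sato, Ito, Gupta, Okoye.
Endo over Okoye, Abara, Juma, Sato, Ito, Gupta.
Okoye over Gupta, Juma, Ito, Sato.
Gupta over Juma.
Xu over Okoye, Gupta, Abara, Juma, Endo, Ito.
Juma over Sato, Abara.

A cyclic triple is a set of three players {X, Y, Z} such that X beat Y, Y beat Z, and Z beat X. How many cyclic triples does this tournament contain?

9

Win totals: Abara 4, Ito 3, Endo 6, Okoye 4, Gupta 1, Xu 6, Sato 2, Juma 2.
A player with w wins dominates both others in C(w,2) triples; summing gives 6 + 3 + 15 + 6 + 0 + 15 + 1 + 1 = 47 transitive triples.
Total triples C(8,3) = 56, so cyclic triples = 56 − 47 = 9.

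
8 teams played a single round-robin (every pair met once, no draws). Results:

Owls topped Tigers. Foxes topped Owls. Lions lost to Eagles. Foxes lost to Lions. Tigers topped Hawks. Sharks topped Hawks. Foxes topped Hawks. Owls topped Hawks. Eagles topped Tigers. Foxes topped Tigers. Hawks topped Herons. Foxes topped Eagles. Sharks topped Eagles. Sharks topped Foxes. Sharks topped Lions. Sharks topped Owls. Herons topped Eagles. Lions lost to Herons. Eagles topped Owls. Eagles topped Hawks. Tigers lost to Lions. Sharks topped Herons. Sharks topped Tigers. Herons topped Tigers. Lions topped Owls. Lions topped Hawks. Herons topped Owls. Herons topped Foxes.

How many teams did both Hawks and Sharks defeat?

1

Hawks beat: Herons.
Sharks beat: Foxes, Tigers, Hawks, Owls, Eagles, Herons, Lions.
Both beat: Herons — 1.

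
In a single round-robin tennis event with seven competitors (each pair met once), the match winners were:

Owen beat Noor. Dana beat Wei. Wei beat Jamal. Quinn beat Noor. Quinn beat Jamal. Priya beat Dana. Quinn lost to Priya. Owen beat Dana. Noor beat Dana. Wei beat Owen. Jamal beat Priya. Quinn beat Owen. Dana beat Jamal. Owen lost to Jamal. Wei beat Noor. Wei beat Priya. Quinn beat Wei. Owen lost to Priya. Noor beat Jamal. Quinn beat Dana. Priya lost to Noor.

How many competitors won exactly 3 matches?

Win totals: Noor 3, Dana 2, Priya 3, Jamal 2, Wei 4, Owen 2, Quinn 5.
Exactly 3: Noor, Priya — 2 competitors.

2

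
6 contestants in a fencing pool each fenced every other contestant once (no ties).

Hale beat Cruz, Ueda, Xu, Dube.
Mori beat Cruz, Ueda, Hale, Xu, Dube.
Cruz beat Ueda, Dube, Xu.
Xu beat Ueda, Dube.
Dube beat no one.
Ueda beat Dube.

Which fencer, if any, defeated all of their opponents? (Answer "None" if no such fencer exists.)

Mori

Mori has 5 wins out of 5 opponents — a perfect record.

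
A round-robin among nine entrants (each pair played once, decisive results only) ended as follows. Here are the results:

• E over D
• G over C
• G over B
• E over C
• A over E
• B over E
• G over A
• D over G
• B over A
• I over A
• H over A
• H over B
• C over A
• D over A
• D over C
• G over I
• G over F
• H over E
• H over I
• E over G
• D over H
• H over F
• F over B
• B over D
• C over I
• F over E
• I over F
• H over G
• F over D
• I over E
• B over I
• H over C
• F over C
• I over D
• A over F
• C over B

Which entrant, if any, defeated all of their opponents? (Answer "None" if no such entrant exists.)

None

Highest win total is H with 7 (out of 8 possible).
H lost to D, so no entrant went undefeated.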